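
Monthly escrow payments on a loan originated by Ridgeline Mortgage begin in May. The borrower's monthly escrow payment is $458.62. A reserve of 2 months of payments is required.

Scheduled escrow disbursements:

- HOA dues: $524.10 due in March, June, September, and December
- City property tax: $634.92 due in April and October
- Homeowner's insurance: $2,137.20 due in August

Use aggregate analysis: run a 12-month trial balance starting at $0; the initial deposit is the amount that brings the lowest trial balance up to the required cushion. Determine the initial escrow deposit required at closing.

Cushion = 2 × $458.62 = $917.24
Trial balance (start $0, +$458.62 each month, − disbursements):
  May: +$458.62 → $458.62
  Jun: +$458.62 − $524.10 → $393.14
  Jul: +$458.62 → $851.76
  Aug: +$458.62 − $2,137.20 → -$826.82
  Sep: +$458.62 − $524.10 → -$892.30
  Oct: +$458.62 − $634.92 → -$1,068.60
  Nov: +$458.62 → -$609.98
  Dec: +$458.62 − $524.10 → -$675.46
  Jan: +$458.62 → -$216.84
  Feb: +$458.62 → $241.78
  Mar: +$458.62 − $524.10 → $176.30
  Apr: +$458.62 − $634.92 → $0.00
Lowest trial balance = -$1,068.60 (Oct)
Initial deposit = cushion − low point = $917.24 − (-$1,068.60) = $1,985.84

$1,985.84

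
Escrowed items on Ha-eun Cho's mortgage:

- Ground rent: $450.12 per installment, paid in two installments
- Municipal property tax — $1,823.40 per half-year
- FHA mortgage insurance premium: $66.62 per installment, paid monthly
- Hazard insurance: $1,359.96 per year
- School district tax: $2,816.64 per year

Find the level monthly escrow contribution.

$793.59

Ground rent = $450.12 × 2 = $900.24 annually
Municipal property tax = $1,823.40 × 2 = $3,646.80 annually
FHA mortgage insurance premium = $66.62 × 12 = $799.44 annually
Hazard insurance = $1,359.96 annually
School district tax = $2,816.64 annually
Total per year = $900.24 + $3,646.80 + $799.44 + $1,359.96 + $2,816.64 = $9,523.08
Per month = $9,523.08 ÷ 12 = $793.59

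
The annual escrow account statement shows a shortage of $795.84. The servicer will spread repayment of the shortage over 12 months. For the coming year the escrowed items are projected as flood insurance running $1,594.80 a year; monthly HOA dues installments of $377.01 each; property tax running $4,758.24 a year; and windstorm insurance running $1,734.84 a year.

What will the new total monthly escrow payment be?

$1,117.32

Flood insurance = $1,594.80/yr
HOA dues = $377.01 × 12 = $4,524.12/yr
Property tax = $4,758.24/yr
Windstorm insurance = $1,734.84/yr
Total annual escrow = $1,594.80 + $4,524.12 + $4,758.24 + $1,734.84 = $12,612.00
Monthly = $12,612.00 ÷ 12 = $1,051.00
Shortage spread = $795.84 ÷ 12 = $66.32/mo
New monthly escrow = $1,051.00 + $66.32 = $1,117.32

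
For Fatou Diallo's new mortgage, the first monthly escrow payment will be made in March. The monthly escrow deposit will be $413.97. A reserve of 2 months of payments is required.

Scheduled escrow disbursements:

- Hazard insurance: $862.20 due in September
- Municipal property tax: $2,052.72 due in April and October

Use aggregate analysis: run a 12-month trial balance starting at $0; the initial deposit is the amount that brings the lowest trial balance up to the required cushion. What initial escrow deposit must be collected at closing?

$2,483.82

Cushion = 2 × $413.97 = $827.94
Trial balance (start $0, +$413.97 each month, − disbursements):
  Mar: +$413.97 → $413.97
  Apr: +$413.97 − $2,052.72 → -$1,224.78
  May: +$413.97 → -$810.81
  Jun: +$413.97 → -$396.84
  Jul: +$413.97 → $17.13
  Aug: +$413.97 → $431.10
  Sep: +$413.97 − $862.20 → -$17.13
  Oct: +$413.97 − $2,052.72 → -$1,655.88
  Nov: +$413.97 → -$1,241.91
  Dec: +$413.97 → -$827.94
  Jan: +$413.97 → -$413.97
  Feb: +$413.97 → $0.00
Lowest trial balance = -$1,655.88 (Oct)
Initial deposit = cushion − low point = $827.94 − (-$1,655.88) = $2,483.82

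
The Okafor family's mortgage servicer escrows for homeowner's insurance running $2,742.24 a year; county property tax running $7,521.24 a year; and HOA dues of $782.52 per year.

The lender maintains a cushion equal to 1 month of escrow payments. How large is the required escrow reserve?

$920.50

Homeowner's insurance = $2,742.24 per year
County property tax = $7,521.24 per year
HOA dues = $782.52 per year
Annual escrow total = $11,046.00
Per month = $11,046.00 ÷ 12 = $920.50
Reserve = 1 × $920.50 = $920.50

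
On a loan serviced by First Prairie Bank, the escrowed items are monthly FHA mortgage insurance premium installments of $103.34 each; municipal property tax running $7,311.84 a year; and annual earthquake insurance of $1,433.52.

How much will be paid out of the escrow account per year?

FHA mortgage insurance premium = $103.34 × 12 = $1,240.08 annually
Municipal property tax = $7,311.84 annually
Earthquake insurance = $1,433.52 annually
Yearly total = $9,985.44

$9,985.44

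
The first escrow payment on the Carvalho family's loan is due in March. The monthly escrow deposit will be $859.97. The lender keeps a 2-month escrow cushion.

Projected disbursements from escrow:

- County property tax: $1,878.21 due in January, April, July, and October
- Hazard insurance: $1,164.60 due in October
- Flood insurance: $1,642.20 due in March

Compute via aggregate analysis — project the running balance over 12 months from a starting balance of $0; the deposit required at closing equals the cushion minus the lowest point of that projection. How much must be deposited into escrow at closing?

$3,520.41

Cushion = 2 × $859.97 = $1,719.94
Trial balance (start $0, +$859.97 each month, − disbursements):
  Mar: +$859.97 − $1,642.20 → -$782.23
  Apr: +$859.97 − $1,878.21 → -$1,800.47
  May: +$859.97 → -$940.50
  Jun: +$859.97 → -$80.53
  Jul: +$859.97 − $1,878.21 → -$1,098.77
  Aug: +$859.97 → -$238.80
  Sep: +$859.97 → $621.17
  Oct: +$859.97 − $3,042.81 → -$1,561.67
  Nov: +$859.97 → -$701.70
  Dec: +$859.97 → $158.27
  Jan: +$859.97 − $1,878.21 → -$859.97
  Feb: +$859.97 → $0.00
Lowest trial balance = -$1,800.47 (Apr)
Initial deposit = cushion − low point = $1,719.94 − (-$1,800.47) = $3,520.41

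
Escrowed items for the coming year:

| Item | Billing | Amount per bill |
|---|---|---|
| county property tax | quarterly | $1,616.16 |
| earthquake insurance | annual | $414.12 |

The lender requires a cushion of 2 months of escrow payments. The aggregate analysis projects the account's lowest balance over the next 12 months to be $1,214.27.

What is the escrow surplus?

$67.81

County property tax = $1,616.16 × 4 = $6,464.64
Earthquake insurance = $414.12
Annual escrow total = $6,878.76
Monthly escrow = $6,878.76 ÷ 12 = $573.23
Required reserve = 2 × $573.23 = $1,146.46
Excess over cushion: $1,214.27 − $1,146.46 = $67.81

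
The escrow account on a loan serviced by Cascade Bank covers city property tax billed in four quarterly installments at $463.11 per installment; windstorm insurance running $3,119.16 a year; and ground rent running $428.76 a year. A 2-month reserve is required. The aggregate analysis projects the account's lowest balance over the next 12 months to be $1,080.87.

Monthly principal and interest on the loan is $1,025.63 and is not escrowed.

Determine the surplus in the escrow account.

$180.81

City property tax: $463.11 × 4 = $1,852.44/yr
Windstorm insurance: $3,119.16/yr
Ground rent: $428.76/yr
Annual escrow total = $5,400.36
Base monthly escrow = $5,400.36 ÷ 12 = $450.03
Required reserve = 2 × $450.03 = $900.06
Surplus = $1,080.87 − $900.06 = $180.81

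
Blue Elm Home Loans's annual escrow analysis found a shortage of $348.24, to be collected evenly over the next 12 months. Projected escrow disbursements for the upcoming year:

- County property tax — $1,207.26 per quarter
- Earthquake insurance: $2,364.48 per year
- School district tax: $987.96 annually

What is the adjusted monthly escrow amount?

$710.81

County property tax: $1,207.26 × 4 = $4,829.04/yr
Earthquake insurance: $2,364.48/yr
School district tax: $987.96/yr
Yearly total = $8,181.48
Monthly = $8,181.48 / 12 = $681.79
Shortage spread = $348.24 / 12 = $29.02/mo
New monthly escrow = $681.79 + $29.02 = $710.81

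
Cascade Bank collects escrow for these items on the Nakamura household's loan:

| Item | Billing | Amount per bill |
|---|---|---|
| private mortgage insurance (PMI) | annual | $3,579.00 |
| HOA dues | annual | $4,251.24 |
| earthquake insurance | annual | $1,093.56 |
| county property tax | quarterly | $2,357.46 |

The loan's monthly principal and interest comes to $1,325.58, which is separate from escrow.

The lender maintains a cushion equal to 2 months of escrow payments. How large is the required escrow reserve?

$3,058.94

Private mortgage insurance (PMI) — $3,579.00 annually
HOA dues — $4,251.24 annually
Earthquake insurance — $1,093.56 annually
County property tax — $2,357.46 × 4 = $9,429.84 annually
Combined annual = $18,353.64
Per month = $18,353.64 / 12 = $1,529.47
Required cushion = 2 × $1,529.47 = $3,058.94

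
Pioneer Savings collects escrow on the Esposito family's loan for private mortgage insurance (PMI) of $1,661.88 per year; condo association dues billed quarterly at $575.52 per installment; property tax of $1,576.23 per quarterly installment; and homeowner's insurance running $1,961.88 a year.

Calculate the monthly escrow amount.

Private mortgage insurance (PMI) = $1,661.88
Condo association dues = $575.52 × 4 = $2,302.08
Property tax = $1,576.23 × 4 = $6,304.92
Homeowner's insurance = $1,961.88
Combined annual = $1,661.88 + $2,302.08 + $6,304.92 + $1,961.88 = $12,230.76
Per month = $12,230.76 ÷ 12 = $1,019.23

$1,019.23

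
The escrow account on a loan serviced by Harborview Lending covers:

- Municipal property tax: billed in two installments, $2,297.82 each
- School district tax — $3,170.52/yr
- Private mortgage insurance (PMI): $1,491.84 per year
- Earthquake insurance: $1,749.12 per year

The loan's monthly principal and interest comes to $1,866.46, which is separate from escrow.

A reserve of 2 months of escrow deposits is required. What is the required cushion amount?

Municipal property tax = $2,297.82 × 2 = $4,595.64/yr
School district tax = $3,170.52/yr
Private mortgage insurance (PMI) = $1,491.84/yr
Earthquake insurance = $1,749.12/yr
Total annual escrow = $4,595.64 + $3,170.52 + $1,491.84 + $1,749.12 = $11,007.12
Monthly = $11,007.12 ÷ 12 = $917.26
Cushion = 2 × $917.26 = $1,834.52

$1,834.52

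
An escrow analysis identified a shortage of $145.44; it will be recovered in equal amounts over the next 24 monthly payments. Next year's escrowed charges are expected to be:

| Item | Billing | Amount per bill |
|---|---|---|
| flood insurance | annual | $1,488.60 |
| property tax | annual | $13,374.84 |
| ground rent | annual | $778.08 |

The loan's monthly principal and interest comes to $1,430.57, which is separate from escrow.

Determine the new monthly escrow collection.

$1,309.52

Flood insurance — $1,488.60
Property tax — $13,374.84
Ground rent — $778.08
Yearly total = $1,488.60 + $13,374.84 + $778.08 = $15,641.52
Base monthly escrow = $15,641.52 ÷ 12 = $1,303.46
Monthly shortage recovery: $145.44 / 24 = $6.06
New monthly escrow = $1,303.46 + $6.06 = $1,309.52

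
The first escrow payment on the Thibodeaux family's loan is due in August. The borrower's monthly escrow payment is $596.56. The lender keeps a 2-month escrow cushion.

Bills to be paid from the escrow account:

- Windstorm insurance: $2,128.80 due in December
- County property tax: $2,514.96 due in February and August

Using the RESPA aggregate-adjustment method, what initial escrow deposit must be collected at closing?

$4,175.92

Cushion = 2 × $596.56 = $1,193.12
Trial balance (start $0, +$596.56 each month, − disbursements):
  Aug: +$596.56 − $2,514.96 → -$1,918.40
  Sep: +$596.56 → -$1,321.84
  Oct: +$596.56 → -$725.28
  Nov: +$596.56 → -$128.72
  Dec: +$596.56 − $2,128.80 → -$1,660.96
  Jan: +$596.56 → -$1,064.40
  Feb: +$596.56 − $2,514.96 → -$2,982.80
  Mar: +$596.56 → -$2,386.24
  Apr: +$596.56 → -$1,789.68
  May: +$596.56 → -$1,193.12
  Jun: +$596.56 → -$596.56
  Jul: +$596.56 → $0.00
Lowest trial balance = -$2,982.80 (Feb)
Initial deposit = cushion − low point = $1,193.12 − (-$2,982.80) = $4,175.92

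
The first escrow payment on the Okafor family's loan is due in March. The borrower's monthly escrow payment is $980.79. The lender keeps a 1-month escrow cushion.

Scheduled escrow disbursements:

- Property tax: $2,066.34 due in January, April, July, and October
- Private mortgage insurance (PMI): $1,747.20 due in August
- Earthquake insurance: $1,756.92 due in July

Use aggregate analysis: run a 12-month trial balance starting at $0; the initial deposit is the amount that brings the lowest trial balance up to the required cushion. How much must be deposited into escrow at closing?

$2,837.61

Cushion = 1 × $980.79 = $980.79
Trial balance (start $0, +$980.79 each month, − disbursements):
  Mar: +$980.79 → $980.79
  Apr: +$980.79 − $2,066.34 → -$104.76
  May: +$980.79 → $876.03
  Jun: +$980.79 → $1,856.82
  Jul: +$980.79 − $3,823.26 → -$985.65
  Aug: +$980.79 − $1,747.20 → -$1,752.06
  Sep: +$980.79 → -$771.27
  Oct: +$980.79 − $2,066.34 → -$1,856.82
  Nov: +$980.79 → -$876.03
  Dec: +$980.79 → $104.76
  Jan: +$980.79 − $2,066.34 → -$980.79
  Feb: +$980.79 → $0.00
Lowest trial balance = -$1,856.82 (Oct)
Initial deposit = cushion − low point = $980.79 − (-$1,856.82) = $2,837.61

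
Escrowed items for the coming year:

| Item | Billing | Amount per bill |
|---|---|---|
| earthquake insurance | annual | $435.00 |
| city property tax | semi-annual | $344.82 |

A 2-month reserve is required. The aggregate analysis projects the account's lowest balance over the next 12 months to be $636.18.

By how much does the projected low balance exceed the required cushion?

$448.74

Earthquake insurance — $435.00/yr
City property tax — $344.82 × 2 = $689.64/yr
Annual escrow total = $435.00 + $689.64 = $1,124.64
Monthly escrow = $1,124.64 ÷ 12 = $93.72
Required cushion = 2 × $93.72 = $187.44
Surplus = $636.18 − $187.44 = $448.74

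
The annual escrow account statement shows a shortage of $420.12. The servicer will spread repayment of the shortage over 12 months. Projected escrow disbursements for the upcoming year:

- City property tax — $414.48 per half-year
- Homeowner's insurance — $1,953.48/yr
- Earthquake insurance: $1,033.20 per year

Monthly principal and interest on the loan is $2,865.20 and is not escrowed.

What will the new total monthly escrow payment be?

City property tax = $414.48 × 2 = $828.96/yr
Homeowner's insurance = $1,953.48/yr
Earthquake insurance = $1,033.20/yr
Total annual escrow = $828.96 + $1,953.48 + $1,033.20 = $3,815.64
Base monthly escrow = $3,815.64 ÷ 12 = $317.97
Shortage per month = $420.12 ÷ 12 = $35.01
Adjusted monthly = $317.97 + $35.01 = $352.98

$352.98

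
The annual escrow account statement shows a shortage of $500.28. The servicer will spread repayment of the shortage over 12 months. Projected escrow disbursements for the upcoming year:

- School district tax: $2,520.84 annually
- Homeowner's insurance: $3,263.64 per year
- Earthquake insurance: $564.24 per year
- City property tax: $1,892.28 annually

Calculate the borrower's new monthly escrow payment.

$728.44

School district tax: $2,520.84 per year
Homeowner's insurance: $3,263.64 per year
Earthquake insurance: $564.24 per year
City property tax: $1,892.28 per year
Yearly total = $8,241.00
Per month = $8,241.00 ÷ 12 = $686.75
Shortage spread = $500.28 / 12 = $41.69/mo
New monthly escrow = $686.75 + $41.69 = $728.44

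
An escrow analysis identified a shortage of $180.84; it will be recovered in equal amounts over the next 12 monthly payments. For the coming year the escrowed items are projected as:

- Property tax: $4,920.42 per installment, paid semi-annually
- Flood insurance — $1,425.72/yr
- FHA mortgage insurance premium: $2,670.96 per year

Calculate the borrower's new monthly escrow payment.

Property tax: $4,920.42 × 2 = $9,840.84/yr
Flood insurance: $1,425.72/yr
FHA mortgage insurance premium: $2,670.96/yr
Annual escrow total = $13,937.52
Monthly escrow = $13,937.52 ÷ 12 = $1,161.46
Shortage per month = $180.84 ÷ 12 = $15.07
New monthly escrow = $1,161.46 + $15.07 = $1,176.53

$1,176.53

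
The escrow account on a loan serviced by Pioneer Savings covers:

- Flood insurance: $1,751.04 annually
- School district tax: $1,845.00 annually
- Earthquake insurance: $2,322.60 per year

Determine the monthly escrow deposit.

Flood insurance: $1,751.04/yr
School district tax: $1,845.00/yr
Earthquake insurance: $2,322.60/yr
Annual escrow total = $5,918.64
Per month = $5,918.64 ÷ 12 = $493.22

$493.22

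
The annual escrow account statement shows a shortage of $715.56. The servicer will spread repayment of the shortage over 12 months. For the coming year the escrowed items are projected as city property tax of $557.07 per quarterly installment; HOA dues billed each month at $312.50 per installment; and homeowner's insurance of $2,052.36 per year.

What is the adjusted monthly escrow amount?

$728.85

City property tax = $557.07 × 4 = $2,228.28 per year
HOA dues = $312.50 × 12 = $3,750.00 per year
Homeowner's insurance = $2,052.36 per year
Annual escrow total = $8,030.64
Base monthly escrow = $8,030.64 / 12 = $669.22
Shortage per month = $715.56 ÷ 12 = $59.63
Adjusted monthly = $669.22 + $59.63 = $728.85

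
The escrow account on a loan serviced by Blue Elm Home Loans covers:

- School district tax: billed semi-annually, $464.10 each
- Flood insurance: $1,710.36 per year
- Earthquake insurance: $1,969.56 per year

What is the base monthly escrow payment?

$384.01

School district tax = $464.10 × 2 = $928.20
Flood insurance = $1,710.36
Earthquake insurance = $1,969.56
Annual escrow total = $928.20 + $1,710.36 + $1,969.56 = $4,608.12
Per month = $4,608.12 ÷ 12 = $384.01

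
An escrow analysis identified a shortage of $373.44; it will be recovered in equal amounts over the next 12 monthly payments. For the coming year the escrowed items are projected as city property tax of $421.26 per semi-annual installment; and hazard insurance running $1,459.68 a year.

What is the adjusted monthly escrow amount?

$222.97

City property tax — $421.26 × 2 = $842.52 per year
Hazard insurance — $1,459.68 per year
Combined annual = $2,302.20
Per month = $2,302.20 ÷ 12 = $191.85
Monthly shortage recovery: $373.44 ÷ 12 = $31.12
Adjusted monthly = $191.85 + $31.12 = $222.97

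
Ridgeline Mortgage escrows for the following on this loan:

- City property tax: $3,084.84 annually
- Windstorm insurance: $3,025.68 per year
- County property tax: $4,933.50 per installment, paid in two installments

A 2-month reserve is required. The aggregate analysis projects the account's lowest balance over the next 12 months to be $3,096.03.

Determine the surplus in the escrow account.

$433.11

City property tax = $3,084.84 annually
Windstorm insurance = $3,025.68 annually
County property tax = $4,933.50 × 2 = $9,867.00 annually
Total per year = $15,977.52
Monthly escrow = $15,977.52 / 12 = $1,331.46
Required cushion = 2 × $1,331.46 = $2,662.92
Excess over cushion: $3,096.03 − $2,662.92 = $433.11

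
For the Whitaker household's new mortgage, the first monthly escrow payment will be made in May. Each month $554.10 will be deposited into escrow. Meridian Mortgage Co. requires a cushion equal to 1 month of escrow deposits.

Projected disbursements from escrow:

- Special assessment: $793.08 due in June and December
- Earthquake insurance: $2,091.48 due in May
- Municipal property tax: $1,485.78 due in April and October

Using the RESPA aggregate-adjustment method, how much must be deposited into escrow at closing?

$2,330.46

Cushion = 1 × $554.10 = $554.10
Trial balance (start $0, +$554.10 each month, − disbursements):
  May: +$554.10 − $2,091.48 → -$1,537.38
  Jun: +$554.10 − $793.08 → -$1,776.36
  Jul: +$554.10 → -$1,222.26
  Aug: +$554.10 → -$668.16
  Sep: +$554.10 → -$114.06
  Oct: +$554.10 − $1,485.78 → -$1,045.74
  Nov: +$554.10 → -$491.64
  Dec: +$554.10 − $793.08 → -$730.62
  Jan: +$554.10 → -$176.52
  Feb: +$554.10 → $377.58
  Mar: +$554.10 → $931.68
  Apr: +$554.10 − $1,485.78 → $0.00
Lowest trial balance = -$1,776.36 (Jun)
Initial deposit = cushion − low point = $554.10 − (-$1,776.36) = $2,330.46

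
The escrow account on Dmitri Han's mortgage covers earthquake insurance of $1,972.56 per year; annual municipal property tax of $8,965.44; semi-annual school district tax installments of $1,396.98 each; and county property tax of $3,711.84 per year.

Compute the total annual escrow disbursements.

Earthquake insurance: $1,972.56
Municipal property tax: $8,965.44
School district tax: $1,396.98 × 2 = $2,793.96
County property tax: $3,711.84
Total annual escrow = $1,972.56 + $8,965.44 + $2,793.96 + $3,711.84 = $17,443.80

$17,443.80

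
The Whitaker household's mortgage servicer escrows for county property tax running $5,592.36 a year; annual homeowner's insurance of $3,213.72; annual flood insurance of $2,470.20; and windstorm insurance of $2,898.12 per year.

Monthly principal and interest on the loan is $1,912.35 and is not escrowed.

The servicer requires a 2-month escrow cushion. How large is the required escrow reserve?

County property tax = $5,592.36/yr
Homeowner's insurance = $3,213.72/yr
Flood insurance = $2,470.20/yr
Windstorm insurance = $2,898.12/yr
Annual escrow total = $5,592.36 + $3,213.72 + $2,470.20 + $2,898.12 = $14,174.40
Monthly escrow = $14,174.40 / 12 = $1,181.20
Cushion = 2 × $1,181.20 = $2,362.40

$2,362.40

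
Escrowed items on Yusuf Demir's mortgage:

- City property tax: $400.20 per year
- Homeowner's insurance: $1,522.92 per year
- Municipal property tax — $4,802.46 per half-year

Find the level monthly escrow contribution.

City property tax = $400.20
Homeowner's insurance = $1,522.92
Municipal property tax = $4,802.46 × 2 = $9,604.92
Yearly total = $11,528.04
Monthly escrow = $11,528.04 ÷ 12 = $960.67

$960.67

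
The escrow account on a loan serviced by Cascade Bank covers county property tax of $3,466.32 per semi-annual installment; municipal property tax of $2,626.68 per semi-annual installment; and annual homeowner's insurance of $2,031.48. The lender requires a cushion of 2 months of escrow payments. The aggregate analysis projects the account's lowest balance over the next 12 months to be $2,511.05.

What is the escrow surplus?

$141.47

County property tax — $3,466.32 × 2 = $6,932.64
Municipal property tax — $2,626.68 × 2 = $5,253.36
Homeowner's insurance — $2,031.48
Yearly total = $6,932.64 + $5,253.36 + $2,031.48 = $14,217.48
Monthly escrow = $14,217.48 ÷ 12 = $1,184.79
Required cushion = 2 × $1,184.79 = $2,369.58
Surplus = $2,511.05 − $2,369.58 = $141.47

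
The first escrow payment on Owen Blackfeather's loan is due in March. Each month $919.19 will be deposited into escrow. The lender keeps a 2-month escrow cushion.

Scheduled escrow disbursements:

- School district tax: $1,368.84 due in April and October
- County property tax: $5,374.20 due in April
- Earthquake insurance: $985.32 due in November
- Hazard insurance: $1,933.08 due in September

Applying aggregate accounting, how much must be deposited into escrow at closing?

$6,743.04

Cushion = 2 × $919.19 = $1,838.38
Trial balance (start $0, +$919.19 each month, − disbursements):
  Mar: +$919.19 → $919.19
  Apr: +$919.19 − $6,743.04 → -$4,904.66
  May: +$919.19 → -$3,985.47
  Jun: +$919.19 → -$3,066.28
  Jul: +$919.19 → -$2,147.09
  Aug: +$919.19 → -$1,227.90
  Sep: +$919.19 − $1,933.08 → -$2,241.79
  Oct: +$919.19 − $1,368.84 → -$2,691.44
  Nov: +$919.19 − $985.32 → -$2,757.57
  Dec: +$919.19 → -$1,838.38
  Jan: +$919.19 → -$919.19
  Feb: +$919.19 → $0.00
Lowest trial balance = -$4,904.66 (Apr)
Initial deposit = cushion − low point = $1,838.38 − (-$4,904.66) = $6,743.04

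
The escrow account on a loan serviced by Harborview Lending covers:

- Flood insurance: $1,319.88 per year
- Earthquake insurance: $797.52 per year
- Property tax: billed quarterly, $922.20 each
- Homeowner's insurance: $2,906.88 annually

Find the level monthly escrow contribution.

$726.09

Flood insurance = $1,319.88
Earthquake insurance = $797.52
Property tax = $922.20 × 4 = $3,688.80
Homeowner's insurance = $2,906.88
Total per year = $1,319.88 + $797.52 + $3,688.80 + $2,906.88 = $8,713.08
Per month = $8,713.08 ÷ 12 = $726.09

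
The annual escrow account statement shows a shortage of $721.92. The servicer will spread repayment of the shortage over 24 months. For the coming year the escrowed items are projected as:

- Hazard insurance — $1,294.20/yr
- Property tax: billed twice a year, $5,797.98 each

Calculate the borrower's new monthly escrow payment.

$1,104.26

Hazard insurance = $1,294.20
Property tax = $5,797.98 × 2 = $11,595.96
Total per year = $1,294.20 + $11,595.96 = $12,890.16
Base monthly escrow = $12,890.16 / 12 = $1,074.18
Monthly shortage recovery: $721.92 ÷ 24 = $30.08
New monthly escrow = $1,074.18 + $30.08 = $1,104.26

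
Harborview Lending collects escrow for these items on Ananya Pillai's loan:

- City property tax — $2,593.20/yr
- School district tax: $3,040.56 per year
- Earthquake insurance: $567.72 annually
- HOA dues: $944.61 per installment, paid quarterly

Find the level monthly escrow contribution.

City property tax = $2,593.20 per year
School district tax = $3,040.56 per year
Earthquake insurance = $567.72 per year
HOA dues = $944.61 × 4 = $3,778.44 per year
Yearly total = $2,593.20 + $3,040.56 + $567.72 + $3,778.44 = $9,979.92
Per month = $9,979.92 / 12 = $831.66

$831.66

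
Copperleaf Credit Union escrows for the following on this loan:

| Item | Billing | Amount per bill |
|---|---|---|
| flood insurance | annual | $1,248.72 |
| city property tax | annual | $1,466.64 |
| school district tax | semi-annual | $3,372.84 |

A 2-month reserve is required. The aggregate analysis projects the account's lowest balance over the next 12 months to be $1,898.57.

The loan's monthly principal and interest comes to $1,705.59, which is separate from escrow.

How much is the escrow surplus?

$321.73

Flood insurance = $1,248.72 per year
City property tax = $1,466.64 per year
School district tax = $3,372.84 × 2 = $6,745.68 per year
Annual escrow total = $1,248.72 + $1,466.64 + $6,745.68 = $9,461.04
Monthly escrow = $9,461.04 ÷ 12 = $788.42
Required reserve = 2 × $788.42 = $1,576.84
Surplus = $1,898.57 − $1,576.84 = $321.73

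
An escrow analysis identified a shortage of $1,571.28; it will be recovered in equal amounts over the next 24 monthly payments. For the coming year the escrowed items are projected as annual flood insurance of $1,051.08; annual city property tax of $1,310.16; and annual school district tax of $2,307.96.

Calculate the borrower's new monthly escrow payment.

$454.57

Flood insurance = $1,051.08/yr
City property tax = $1,310.16/yr
School district tax = $2,307.96/yr
Combined annual = $4,669.20
Monthly = $4,669.20 / 12 = $389.10
Shortage spread = $1,571.28 / 24 = $65.47/mo
Adjusted monthly = $389.10 + $65.47 = $454.57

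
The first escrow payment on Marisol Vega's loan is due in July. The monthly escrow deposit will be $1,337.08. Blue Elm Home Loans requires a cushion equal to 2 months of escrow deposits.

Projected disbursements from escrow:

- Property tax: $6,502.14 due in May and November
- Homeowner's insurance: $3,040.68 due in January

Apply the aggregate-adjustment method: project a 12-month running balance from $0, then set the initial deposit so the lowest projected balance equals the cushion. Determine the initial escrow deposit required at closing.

Cushion = 2 × $1,337.08 = $2,674.16
Trial balance (start $0, +$1,337.08 each month, − disbursements):
  Jul: +$1,337.08 → $1,337.08
  Aug: +$1,337.08 → $2,674.16
  Sep: +$1,337.08 → $4,011.24
  Oct: +$1,337.08 → $5,348.32
  Nov: +$1,337.08 − $6,502.14 → $183.26
  Dec: +$1,337.08 → $1,520.34
  Jan: +$1,337.08 − $3,040.68 → -$183.26
  Feb: +$1,337.08 → $1,153.82
  Mar: +$1,337.08 → $2,490.90
  Apr: +$1,337.08 → $3,827.98
  May: +$1,337.08 − $6,502.14 → -$1,337.08
  Jun: +$1,337.08 → $0.00
Lowest trial balance = -$1,337.08 (May)
Initial deposit = cushion − low point = $2,674.16 − (-$1,337.08) = $4,011.24

$4,011.24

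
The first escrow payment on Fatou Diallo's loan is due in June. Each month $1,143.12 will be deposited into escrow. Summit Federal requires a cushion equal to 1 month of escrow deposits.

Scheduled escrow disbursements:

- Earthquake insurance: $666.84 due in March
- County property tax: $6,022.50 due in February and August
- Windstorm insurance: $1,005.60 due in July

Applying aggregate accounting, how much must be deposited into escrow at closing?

Cushion = 1 × $1,143.12 = $1,143.12
Trial balance (start $0, +$1,143.12 each month, − disbursements):
  Jun: +$1,143.12 → $1,143.12
  Jul: +$1,143.12 − $1,005.60 → $1,280.64
  Aug: +$1,143.12 − $6,022.50 → -$3,598.74
  Sep: +$1,143.12 → -$2,455.62
  Oct: +$1,143.12 → -$1,312.50
  Nov: +$1,143.12 → -$169.38
  Dec: +$1,143.12 → $973.74
  Jan: +$1,143.12 → $2,116.86
  Feb: +$1,143.12 − $6,022.50 → -$2,762.52
  Mar: +$1,143.12 − $666.84 → -$2,286.24
  Apr: +$1,143.12 → -$1,143.12
  May: +$1,143.12 → $0.00
Lowest trial balance = -$3,598.74 (Aug)
Initial deposit = cushion − low point = $1,143.12 − (-$3,598.74) = $4,741.86

$4,741.86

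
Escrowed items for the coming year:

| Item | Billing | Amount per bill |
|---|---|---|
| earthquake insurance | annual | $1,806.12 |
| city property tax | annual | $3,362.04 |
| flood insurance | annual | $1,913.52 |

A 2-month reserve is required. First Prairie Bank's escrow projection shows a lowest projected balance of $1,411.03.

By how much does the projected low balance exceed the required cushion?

Earthquake insurance = $1,806.12
City property tax = $3,362.04
Flood insurance = $1,913.52
Combined annual = $1,806.12 + $3,362.04 + $1,913.52 = $7,081.68
Base monthly escrow = $7,081.68 / 12 = $590.14
Required reserve = 2 × $590.14 = $1,180.28
Excess over cushion: $1,411.03 − $1,180.28 = $230.75

$230.75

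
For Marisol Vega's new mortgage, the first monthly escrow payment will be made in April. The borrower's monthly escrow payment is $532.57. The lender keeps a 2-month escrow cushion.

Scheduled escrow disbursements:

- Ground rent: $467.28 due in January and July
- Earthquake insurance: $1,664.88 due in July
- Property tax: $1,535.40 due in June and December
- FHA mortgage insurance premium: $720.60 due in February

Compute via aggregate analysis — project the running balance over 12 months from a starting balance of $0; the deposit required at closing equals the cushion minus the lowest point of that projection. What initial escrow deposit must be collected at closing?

$2,602.42

Cushion = 2 × $532.57 = $1,065.14
Trial balance (start $0, +$532.57 each month, − disbursements):
  Apr: +$532.57 → $532.57
  May: +$532.57 → $1,065.14
  Jun: +$532.57 − $1,535.40 → $62.31
  Jul: +$532.57 − $2,132.16 → -$1,537.28
  Aug: +$532.57 → -$1,004.71
  Sep: +$532.57 → -$472.14
  Oct: +$532.57 → $60.43
  Nov: +$532.57 → $593.00
  Dec: +$532.57 − $1,535.40 → -$409.83
  Jan: +$532.57 − $467.28 → -$344.54
  Feb: +$532.57 − $720.60 → -$532.57
  Mar: +$532.57 → $0.00
Lowest trial balance = -$1,537.28 (Jul)
Initial deposit = cushion − low point = $1,065.14 − (-$1,537.28) = $2,602.42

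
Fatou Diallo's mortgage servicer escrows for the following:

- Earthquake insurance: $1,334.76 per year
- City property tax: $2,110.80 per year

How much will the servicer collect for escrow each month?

Earthquake insurance = $1,334.76 annually
City property tax = $2,110.80 annually
Total annual escrow = $3,445.56
Monthly escrow = $3,445.56 / 12 = $287.13

$287.13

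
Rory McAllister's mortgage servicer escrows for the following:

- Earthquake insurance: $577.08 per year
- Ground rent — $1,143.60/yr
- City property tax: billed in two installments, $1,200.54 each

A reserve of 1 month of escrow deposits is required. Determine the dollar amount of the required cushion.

Earthquake insurance — $577.08 annually
Ground rent — $1,143.60 annually
City property tax — $1,200.54 × 2 = $2,401.08 annually
Total per year = $577.08 + $1,143.60 + $2,401.08 = $4,121.76
Base monthly escrow = $4,121.76 / 12 = $343.48
Cushion = 1 × $343.48 = $343.48

$343.48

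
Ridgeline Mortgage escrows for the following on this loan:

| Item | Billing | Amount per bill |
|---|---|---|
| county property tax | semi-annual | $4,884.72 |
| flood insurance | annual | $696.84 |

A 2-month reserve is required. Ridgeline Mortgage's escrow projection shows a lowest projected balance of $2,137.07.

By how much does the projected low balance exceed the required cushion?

$392.69

County property tax — $4,884.72 × 2 = $9,769.44
Flood insurance — $696.84
Annual escrow total = $10,466.28
Per month = $10,466.28 ÷ 12 = $872.19
Required reserve = 2 × $872.19 = $1,744.38
Surplus = $2,137.07 − $1,744.38 = $392.69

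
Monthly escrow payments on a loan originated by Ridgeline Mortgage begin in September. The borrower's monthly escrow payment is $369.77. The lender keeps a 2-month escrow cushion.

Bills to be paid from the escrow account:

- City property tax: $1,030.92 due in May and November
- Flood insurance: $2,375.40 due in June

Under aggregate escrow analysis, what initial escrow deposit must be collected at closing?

Cushion = 2 × $369.77 = $739.54
Trial balance (start $0, +$369.77 each month, − disbursements):
  Sep: +$369.77 → $369.77
  Oct: +$369.77 → $739.54
  Nov: +$369.77 − $1,030.92 → $78.39
  Dec: +$369.77 → $448.16
  Jan: +$369.77 → $817.93
  Feb: +$369.77 → $1,187.70
  Mar: +$369.77 → $1,557.47
  Apr: +$369.77 → $1,927.24
  May: +$369.77 − $1,030.92 → $1,266.09
  Jun: +$369.77 − $2,375.40 → -$739.54
  Jul: +$369.77 → -$369.77
  Aug: +$369.77 → $0.00
Lowest trial balance = -$739.54 (Jun)
Initial deposit = cushion − low point = $739.54 − (-$739.54) = $1,479.08

$1,479.08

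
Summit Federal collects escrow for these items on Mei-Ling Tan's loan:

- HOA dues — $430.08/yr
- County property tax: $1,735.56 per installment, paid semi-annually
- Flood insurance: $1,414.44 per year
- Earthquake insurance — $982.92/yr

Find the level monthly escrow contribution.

$524.88

HOA dues — $430.08 per year
County property tax — $1,735.56 × 2 = $3,471.12 per year
Flood insurance — $1,414.44 per year
Earthquake insurance — $982.92 per year
Combined annual = $430.08 + $3,471.12 + $1,414.44 + $982.92 = $6,298.56
Per month = $6,298.56 / 12 = $524.88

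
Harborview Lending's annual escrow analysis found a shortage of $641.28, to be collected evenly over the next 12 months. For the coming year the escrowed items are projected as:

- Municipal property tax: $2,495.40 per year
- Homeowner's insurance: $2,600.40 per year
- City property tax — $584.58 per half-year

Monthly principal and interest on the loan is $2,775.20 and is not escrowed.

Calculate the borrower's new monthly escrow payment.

Municipal property tax = $2,495.40/yr
Homeowner's insurance = $2,600.40/yr
City property tax = $584.58 × 2 = $1,169.16/yr
Total annual escrow = $6,264.96
Monthly escrow = $6,264.96 ÷ 12 = $522.08
Monthly shortage recovery: $641.28 ÷ 12 = $53.44
Adjusted monthly = $522.08 + $53.44 = $575.52

$575.52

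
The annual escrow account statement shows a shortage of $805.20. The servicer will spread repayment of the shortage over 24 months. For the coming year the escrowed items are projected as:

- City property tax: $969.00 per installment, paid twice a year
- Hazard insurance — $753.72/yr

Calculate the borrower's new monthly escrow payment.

City property tax: $969.00 × 2 = $1,938.00 per year
Hazard insurance: $753.72 per year
Annual escrow total = $2,691.72
Monthly = $2,691.72 ÷ 12 = $224.31
Shortage per month = $805.20 ÷ 24 = $33.55
New monthly escrow = $224.31 + $33.55 = $257.86

$257.86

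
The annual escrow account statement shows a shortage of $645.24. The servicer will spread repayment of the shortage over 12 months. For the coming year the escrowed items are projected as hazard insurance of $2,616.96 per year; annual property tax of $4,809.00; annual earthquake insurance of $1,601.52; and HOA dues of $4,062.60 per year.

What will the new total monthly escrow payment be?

Hazard insurance: $2,616.96
Property tax: $4,809.00
Earthquake insurance: $1,601.52
HOA dues: $4,062.60
Annual escrow total = $2,616.96 + $4,809.00 + $1,601.52 + $4,062.60 = $13,090.08
Per month = $13,090.08 ÷ 12 = $1,090.84
Monthly shortage recovery: $645.24 ÷ 12 = $53.77
Adjusted monthly = $1,090.84 + $53.77 = $1,144.61

$1,144.61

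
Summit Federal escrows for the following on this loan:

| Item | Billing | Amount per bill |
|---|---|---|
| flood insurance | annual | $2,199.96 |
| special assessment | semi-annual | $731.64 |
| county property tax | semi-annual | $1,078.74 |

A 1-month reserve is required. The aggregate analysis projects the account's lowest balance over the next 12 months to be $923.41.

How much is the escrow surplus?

Flood insurance = $2,199.96
Special assessment = $731.64 × 2 = $1,463.28
County property tax = $1,078.74 × 2 = $2,157.48
Combined annual = $2,199.96 + $1,463.28 + $2,157.48 = $5,820.72
Per month = $5,820.72 ÷ 12 = $485.06
Required reserve = 1 × $485.06 = $485.06
Surplus = $923.41 − $485.06 = $438.35

$438.35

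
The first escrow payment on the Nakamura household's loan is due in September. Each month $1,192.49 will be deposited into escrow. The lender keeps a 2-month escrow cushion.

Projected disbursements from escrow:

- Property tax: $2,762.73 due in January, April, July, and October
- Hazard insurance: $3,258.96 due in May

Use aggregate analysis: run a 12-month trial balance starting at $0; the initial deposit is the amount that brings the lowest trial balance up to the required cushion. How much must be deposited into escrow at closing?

$3,577.47

Cushion = 2 × $1,192.49 = $2,384.98
Trial balance (start $0, +$1,192.49 each month, − disbursements):
  Sep: +$1,192.49 → $1,192.49
  Oct: +$1,192.49 − $2,762.73 → -$377.75
  Nov: +$1,192.49 → $814.74
  Dec: +$1,192.49 → $2,007.23
  Jan: +$1,192.49 − $2,762.73 → $436.99
  Feb: +$1,192.49 → $1,629.48
  Mar: +$1,192.49 → $2,821.97
  Apr: +$1,192.49 − $2,762.73 → $1,251.73
  May: +$1,192.49 − $3,258.96 → -$814.74
  Jun: +$1,192.49 → $377.75
  Jul: +$1,192.49 − $2,762.73 → -$1,192.49
  Aug: +$1,192.49 → $0.00
Lowest trial balance = -$1,192.49 (Jul)
Initial deposit = cushion − low point = $2,384.98 − (-$1,192.49) = $3,577.47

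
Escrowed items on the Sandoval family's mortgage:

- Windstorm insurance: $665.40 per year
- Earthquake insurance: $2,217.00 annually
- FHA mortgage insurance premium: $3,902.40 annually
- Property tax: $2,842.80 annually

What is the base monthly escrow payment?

$802.30

Windstorm insurance: $665.40/yr
Earthquake insurance: $2,217.00/yr
FHA mortgage insurance premium: $3,902.40/yr
Property tax: $2,842.80/yr
Total annual escrow = $9,627.60
Base monthly escrow = $9,627.60 ÷ 12 = $802.30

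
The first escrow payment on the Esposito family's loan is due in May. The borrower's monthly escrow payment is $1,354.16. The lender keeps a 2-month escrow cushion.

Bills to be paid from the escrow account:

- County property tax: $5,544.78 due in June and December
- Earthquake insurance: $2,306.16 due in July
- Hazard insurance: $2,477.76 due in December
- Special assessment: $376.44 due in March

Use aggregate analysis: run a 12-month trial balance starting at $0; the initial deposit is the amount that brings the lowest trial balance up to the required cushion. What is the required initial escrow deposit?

$7,748.52

Cushion = 2 × $1,354.16 = $2,708.32
Trial balance (start $0, +$1,354.16 each month, − disbursements):
  May: +$1,354.16 → $1,354.16
  Jun: +$1,354.16 − $5,544.78 → -$2,836.46
  Jul: +$1,354.16 − $2,306.16 → -$3,788.46
  Aug: +$1,354.16 → -$2,434.30
  Sep: +$1,354.16 → -$1,080.14
  Oct: +$1,354.16 → $274.02
  Nov: +$1,354.16 → $1,628.18
  Dec: +$1,354.16 − $8,022.54 → -$5,040.20
  Jan: +$1,354.16 → -$3,686.04
  Feb: +$1,354.16 → -$2,331.88
  Mar: +$1,354.16 − $376.44 → -$1,354.16
  Apr: +$1,354.16 → $0.00
Lowest trial balance = -$5,040.20 (Dec)
Initial deposit = cushion − low point = $2,708.32 − (-$5,040.20) = $7,748.52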